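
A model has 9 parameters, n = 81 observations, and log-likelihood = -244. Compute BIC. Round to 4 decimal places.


k * ln(n) = 9 * ln(81) = 9 * 4.394449 = 39.550041.
-2 * loglik = -2 * (-244) = 488.
BIC = 39.550041 + 488 = 527.550041, which rounds to 527.5500.

527.5500


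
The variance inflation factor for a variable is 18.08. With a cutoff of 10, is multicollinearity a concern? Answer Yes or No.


Check: VIF = 18.08 vs threshold = 10.
Since 18.08 >= 10, the answer is Yes.

Yes


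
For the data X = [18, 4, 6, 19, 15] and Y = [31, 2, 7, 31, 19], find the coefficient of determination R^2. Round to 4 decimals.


After computing the OLS fit (b0=-5.4907, b1=1.8944):
SSres = 22.6460, SStot = 716.0000.
R^2 = 1 - 22.6460/716.0000 = 0.9684.

0.9684


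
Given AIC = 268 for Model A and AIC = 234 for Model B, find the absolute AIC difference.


Absolute difference = |268 - 234| = 34.
The model with lower AIC (B) is preferred.

34


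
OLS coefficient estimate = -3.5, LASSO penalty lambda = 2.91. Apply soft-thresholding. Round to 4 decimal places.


Check: |-3.5| = 3.5 vs lambda = 2.91.
Since |beta| > lambda, coefficient = sign(beta)*(|beta| - lambda) = -0.5900.
Soft-thresholded coefficient = -0.5900.

-0.5900


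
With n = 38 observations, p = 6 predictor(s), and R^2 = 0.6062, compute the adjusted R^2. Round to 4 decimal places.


Using the formula:
(1 - 0.6062) = 0.3938.
Multiply by 37/31: 0.3938 * 37 = 14.5706, then 14.5706 / 31 = 0.4700.
Adj R^2 = 1 - 0.4700 = 0.5300.

0.5300


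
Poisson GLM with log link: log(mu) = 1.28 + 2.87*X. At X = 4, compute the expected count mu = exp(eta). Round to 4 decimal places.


eta = 1.28 + 2.87 * 4 = 12.7600.
mu = exp(12.7600) = 348014.7003.

348014.7003


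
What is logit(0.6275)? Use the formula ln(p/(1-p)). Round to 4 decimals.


1 - p = 0.3725.
p/(1-p) = 1.6846.
logit = ln(1.6846) = 0.5215.

0.5215


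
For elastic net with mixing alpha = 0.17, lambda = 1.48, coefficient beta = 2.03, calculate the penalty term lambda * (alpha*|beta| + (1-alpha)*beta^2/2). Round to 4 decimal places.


alpha * |beta| = 0.17 * 2.03 = 0.3451.
(1-alpha) * beta^2/2 = 0.83 * 4.1209/2 = 1.7102.
Total = 1.48 * (0.3451 + 1.7102) = 3.0418.

3.0418


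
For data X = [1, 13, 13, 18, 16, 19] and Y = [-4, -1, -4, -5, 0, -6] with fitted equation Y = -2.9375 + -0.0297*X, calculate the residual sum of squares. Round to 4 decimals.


For each point, residual = actual - predicted.
Residuals: [-1.0328, 2.3236, -0.6764, -1.5279, 3.4127, -2.4982].
Sum of squared residuals = 27.1453.

27.1453


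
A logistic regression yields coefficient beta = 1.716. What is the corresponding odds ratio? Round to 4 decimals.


Odds ratio = exp(beta) = exp(1.716).
= 5.5622.

5.5622


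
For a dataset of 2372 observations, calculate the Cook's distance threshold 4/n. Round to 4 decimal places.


The threshold is 4/n.
4/2372 = 0.0017.

0.0017


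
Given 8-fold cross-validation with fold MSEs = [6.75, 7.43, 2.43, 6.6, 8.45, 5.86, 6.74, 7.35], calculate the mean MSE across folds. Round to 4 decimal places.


Add all fold MSEs: 51.6100.
Divide by k = 8: 51.6100/8 = 6.4513.

6.4513


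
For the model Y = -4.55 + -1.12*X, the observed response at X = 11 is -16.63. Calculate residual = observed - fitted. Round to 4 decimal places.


Fitted value at X = 11 is yhat = -4.55 + -1.12*11 = -16.8700.
Residual = -16.63 - -16.8700 = 0.2400.

0.2400


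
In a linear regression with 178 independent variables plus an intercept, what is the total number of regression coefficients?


Total coefficients = number of predictors + 1 (for the intercept).
= 178 + 1 = 179.

179


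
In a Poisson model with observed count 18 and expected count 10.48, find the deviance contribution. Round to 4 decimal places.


First: ln(18/10.48) = 0.540903.
Then: 18 * 0.540903 = 9.736254.
y - mu = 18 - 10.48 = 7.52.
D = 2(9.736254 - 7.52) = 4.432508, which rounds to 4.4325.

4.4325


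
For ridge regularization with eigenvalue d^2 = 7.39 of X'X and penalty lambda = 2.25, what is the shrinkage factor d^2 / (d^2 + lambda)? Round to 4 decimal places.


Compute the denominator: 7.39 + 2.25 = 9.6400.
Shrinkage factor = 7.39 / 9.6400 = 0.7666.

0.7666


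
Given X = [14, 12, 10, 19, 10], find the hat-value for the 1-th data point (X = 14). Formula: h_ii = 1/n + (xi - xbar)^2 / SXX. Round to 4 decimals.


Mean of X: xbar = 13.0000.
SXX = 56.0000.
For X = 14: h = 1/5 + (14 - 13.0000)^2/56.0000 = 0.2179.

0.2179


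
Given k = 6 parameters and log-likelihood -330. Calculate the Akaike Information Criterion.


AIC = 2*6 - 2*(-330).
= 12 + 660 = 672.

672


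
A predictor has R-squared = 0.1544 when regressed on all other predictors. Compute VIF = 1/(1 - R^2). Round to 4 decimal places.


VIF = 1 / (1 - 0.1544).
= 1 / 0.8456 = 1.1826.

1.1826


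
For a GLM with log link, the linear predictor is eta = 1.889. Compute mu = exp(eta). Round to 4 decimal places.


The inverse log link gives:
mu = exp(1.889) = 6.6128.

6.6128


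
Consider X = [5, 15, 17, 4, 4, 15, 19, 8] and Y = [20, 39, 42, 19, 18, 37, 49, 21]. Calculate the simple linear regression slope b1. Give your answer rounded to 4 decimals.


First compute the means: xbar = 10.8750, ybar = 30.6250.
Then S_xx = sum((xi - xbar)^2) = 274.8750.
S_xy = sum((xi - xbar)(yi - ybar)) = 536.6250.
b1 = S_xy / S_xx = 536.6250 / 274.8750 = 1.9523.

1.9523


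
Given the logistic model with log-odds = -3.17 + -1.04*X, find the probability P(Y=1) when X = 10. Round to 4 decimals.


Compute z = -3.17 + (-1.04)(10) = -13.5700.
exp(-z) = 782305.0242.
P = 1/(1 + 782305.0242) = 0.0000.

0.0000


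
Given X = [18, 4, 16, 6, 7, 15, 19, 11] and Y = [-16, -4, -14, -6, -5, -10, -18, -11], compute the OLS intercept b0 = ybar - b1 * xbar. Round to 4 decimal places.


The slope is b1 = -0.8644.
Sample means are xbar = 12.0000 and ybar = -10.5000.
Intercept: b0 = -10.5000 - (-0.8644)(12.0000) = -0.1271.

-0.1271


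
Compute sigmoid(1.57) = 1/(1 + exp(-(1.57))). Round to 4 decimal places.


Compute exp(-1.5700) = 0.2080.
Sigmoid = 1 / (1 + 0.2080) = 1 / 1.2080 = 0.8278.

0.8278


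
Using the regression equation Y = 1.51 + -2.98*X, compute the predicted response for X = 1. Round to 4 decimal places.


Predicted value:
Y = 1.51 + (-2.98)(1) = 1.51 + -2.9800 = -1.4700.

-1.4700


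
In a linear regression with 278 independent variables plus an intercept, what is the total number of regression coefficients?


Each predictor gets one coefficient, plus one intercept.
Total parameters = 278 + 1 = 279.

279


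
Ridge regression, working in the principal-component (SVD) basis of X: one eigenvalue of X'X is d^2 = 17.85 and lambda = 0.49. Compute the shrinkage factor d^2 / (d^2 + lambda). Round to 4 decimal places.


d^2 + lambda = 17.85 + 0.49 = 18.3400.
Shrinkage factor = 17.85/18.3400 = 0.9733.

0.9733


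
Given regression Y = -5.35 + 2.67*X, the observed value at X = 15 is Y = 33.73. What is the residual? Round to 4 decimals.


Compute yhat = -5.35 + (2.67)(15) = 34.7000.
Residual = actual - predicted = 33.73 - 34.7000 = -0.9700.

-0.9700


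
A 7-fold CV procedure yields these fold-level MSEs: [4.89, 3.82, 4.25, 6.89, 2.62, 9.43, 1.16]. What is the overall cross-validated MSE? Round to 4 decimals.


Total MSE across folds = 33.0600.
CV-MSE = 33.0600/7 = 4.7229.

4.7229


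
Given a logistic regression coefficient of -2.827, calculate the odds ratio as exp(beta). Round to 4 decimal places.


Odds ratio = exp(beta) = exp(-2.827).
= 0.0592.

0.0592


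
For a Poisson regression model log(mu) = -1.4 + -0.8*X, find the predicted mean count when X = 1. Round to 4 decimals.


eta = -1.4 + -0.8 * 1 = -2.2000.
mu = exp(-2.2000) = 0.1108.

0.1108


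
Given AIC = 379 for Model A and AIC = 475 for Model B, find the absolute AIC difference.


Compute |379 - 475| = 96.
Model A has the smaller AIC.

96


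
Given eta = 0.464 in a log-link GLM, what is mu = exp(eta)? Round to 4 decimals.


Apply the inverse link:
mu = e^0.464 = 1.5904.

1.5904


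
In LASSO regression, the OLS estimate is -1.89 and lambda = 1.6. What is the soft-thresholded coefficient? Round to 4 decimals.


Absolute value: |-1.89| = 1.89.
Compare to lambda = 1.6.
Since |beta| > lambda, coefficient = sign(beta)*(|beta| - lambda) = -0.2900.

-0.2900


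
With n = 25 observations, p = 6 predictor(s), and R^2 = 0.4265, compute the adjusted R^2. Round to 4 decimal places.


Adjusted R^2 = 1 - (1 - R^2) * (n-1)/(n-p-1).
(1 - R^2) = 0.5735.
(n-1)/(n-p-1) = 24/18.
(1 - R^2) * (n-1) = 0.5735 * 24 = 13.7640.
Divide by (n-p-1): 13.7640 / 18 = 0.7647.
Adj R^2 = 1 - 0.7647 = 0.2353.

0.2353


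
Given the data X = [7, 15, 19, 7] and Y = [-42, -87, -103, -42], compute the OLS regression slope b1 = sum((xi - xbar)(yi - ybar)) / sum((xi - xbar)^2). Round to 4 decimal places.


The sample means are xbar = 12.0000 and ybar = -68.5000.
Compute S_xx = 108.0000 and S_xy = -562.0000.
Slope b1 = S_xy / S_xx = -562.0000 / 108.0000 = -5.2037.

-5.2037


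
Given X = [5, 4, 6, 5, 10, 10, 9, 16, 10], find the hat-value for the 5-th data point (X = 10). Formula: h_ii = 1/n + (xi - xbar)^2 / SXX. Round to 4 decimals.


Mean of X: xbar = 8.3333.
SXX = 114.0000.
For X = 10: h = 1/9 + (10 - 8.3333)^2/114.0000 = 0.1355.

0.1355


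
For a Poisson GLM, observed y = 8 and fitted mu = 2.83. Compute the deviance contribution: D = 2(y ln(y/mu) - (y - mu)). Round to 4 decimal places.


Compute y*ln(y/mu) = 8*ln(8/2.83) = 8*1.039165 = 8.313320.
y - mu = 5.17.
D = 2*(8.313320 - (5.17)) = 6.286640, which rounds to 6.2866.

6.2866


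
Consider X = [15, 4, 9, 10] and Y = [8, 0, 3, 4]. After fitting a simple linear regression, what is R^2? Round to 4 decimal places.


After computing the OLS fit (b0=-3.1803, b1=0.7295):
SSres = 0.2869, SStot = 32.7500.
R^2 = 1 - 0.2869/32.7500 = 0.9912.

0.9912


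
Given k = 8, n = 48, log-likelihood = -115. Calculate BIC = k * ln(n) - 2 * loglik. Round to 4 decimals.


Compute k*ln(n) = 8*ln(48) = 8*3.871201 = 30.969608.
Then -2*loglik = 230.
BIC = 30.969608 + 230 = 260.969608, which rounds to 260.9696.

260.9696


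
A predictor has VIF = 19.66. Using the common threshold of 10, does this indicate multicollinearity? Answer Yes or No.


Check: VIF = 19.66 vs threshold = 10.
Since 19.66 >= 10, the answer is Yes.

Yes


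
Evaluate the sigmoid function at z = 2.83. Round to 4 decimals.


First, exp(-2.8300) = 0.0590.
Then sigma(z) = 1/(1 + 0.0590) = 0.9443.

0.9443


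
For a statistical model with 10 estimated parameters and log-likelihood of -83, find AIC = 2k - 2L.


Compute:
2k = 2*10 = 20.
-2*loglik = -2*(-83) = 166.
AIC = 20 + 166 = 186.

186


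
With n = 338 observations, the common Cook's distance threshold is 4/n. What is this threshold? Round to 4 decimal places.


Cook's distance cutoff = 4/n = 4/338.
= 0.0118.

0.0118


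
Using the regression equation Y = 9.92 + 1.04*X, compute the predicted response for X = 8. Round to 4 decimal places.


Substitute X = 8 into the equation:
Y = 9.92 + 1.04 * 8 = 9.92 + 8.3200 = 18.2400.

18.2400


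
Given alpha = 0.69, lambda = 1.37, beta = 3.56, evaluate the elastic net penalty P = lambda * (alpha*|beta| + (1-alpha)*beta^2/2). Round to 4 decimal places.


L1 component = 0.69 * |3.56| = 2.4564.
L2 component = 0.31 * 3.56^2 / 2 = 1.9644.
Penalty = 1.37 * (2.4564 + 1.9644) = 1.37 * 4.4208 = 6.0565.

6.0565


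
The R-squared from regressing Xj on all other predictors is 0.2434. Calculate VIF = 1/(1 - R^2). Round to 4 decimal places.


Denominator: 1 - 0.2434 = 0.7566.
VIF = 1 / 0.7566 = 1.3217.

1.3217


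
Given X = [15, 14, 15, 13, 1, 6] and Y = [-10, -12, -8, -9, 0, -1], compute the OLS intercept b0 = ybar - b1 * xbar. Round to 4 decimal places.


First find the slope: b1 = -0.7933.
Means: xbar = 10.6667, ybar = -6.6667.
b0 = ybar - b1 * xbar = -6.6667 - -0.7933 * 10.6667 = 1.7953.

1.7953


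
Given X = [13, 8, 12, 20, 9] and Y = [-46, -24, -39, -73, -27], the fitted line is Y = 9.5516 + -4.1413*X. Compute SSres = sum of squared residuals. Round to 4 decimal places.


Predicted values from Y = 9.5516 + -4.1413*X.
Residuals: [-1.7147, -0.4212, 1.1440, 0.2744, 0.7201].
SSres = 5.0202.

5.0202


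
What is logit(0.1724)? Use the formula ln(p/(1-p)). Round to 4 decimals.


The odds are p/(1-p) = 0.1724 / 0.8276 = 0.2083.
logit(p) = ln(0.2083) = -1.5687.

-1.5687


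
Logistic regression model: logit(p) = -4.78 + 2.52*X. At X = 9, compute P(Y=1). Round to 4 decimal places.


Compute z = -4.78 + (2.52)(9) = 17.9000.
exp(-z) = 0.0000.
P = 1/(1 + 0.0000) = 1.0000.

1.0000


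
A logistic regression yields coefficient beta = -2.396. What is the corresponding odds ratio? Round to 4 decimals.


exp(-2.396) = 0.0911.
So the odds ratio is 0.0911.

0.0911


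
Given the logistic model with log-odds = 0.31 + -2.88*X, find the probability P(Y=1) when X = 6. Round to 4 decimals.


Compute z = 0.31 + (-2.88)(6) = -16.9700.
exp(-z) = 23441066.0128.
P = 1/(1 + 23441066.0128) = 0.0000.

0.0000


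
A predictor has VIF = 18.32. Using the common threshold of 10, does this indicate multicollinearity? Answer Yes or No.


Compare VIF = 18.32 to the threshold of 10.
18.32 >= 10, so the answer is Yes.

Yes


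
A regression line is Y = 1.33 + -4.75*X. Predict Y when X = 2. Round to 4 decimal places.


Plug X = 2 into Y = 1.33 + -4.75*X:
Y = 1.33 + -9.5000 = -8.1700.

-8.1700


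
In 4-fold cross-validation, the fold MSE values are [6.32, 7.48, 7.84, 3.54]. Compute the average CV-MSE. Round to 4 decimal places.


Sum of fold MSEs = 25.1800.
Average = 25.1800 / 4 = 6.2950.

6.2950


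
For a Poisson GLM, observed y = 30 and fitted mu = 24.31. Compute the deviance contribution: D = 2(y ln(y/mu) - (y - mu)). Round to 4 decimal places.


First: ln(30/24.31) = 0.210310.
Then: 30 * 0.210310 = 6.309300.
y - mu = 30 - 24.31 = 5.69.
D = 2(6.309300 - 5.69) = 1.238600, which rounds to 1.2386.

1.2386


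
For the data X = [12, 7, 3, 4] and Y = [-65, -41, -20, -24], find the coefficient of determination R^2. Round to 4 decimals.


Fit the OLS line: b0 = -4.6020, b1 = -5.0612.
SSres = 1.8163.
SStot = 1257.0000.
R^2 = 1 - 1.8163/1257.0000 = 0.9986.

0.9986


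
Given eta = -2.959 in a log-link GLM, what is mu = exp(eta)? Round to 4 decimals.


The inverse log link gives:
mu = exp(-2.959) = 0.0519.

0.0519


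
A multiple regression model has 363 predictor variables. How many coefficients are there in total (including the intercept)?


Total coefficients = number of predictors + 1 (for the intercept).
= 363 + 1 = 364.

364


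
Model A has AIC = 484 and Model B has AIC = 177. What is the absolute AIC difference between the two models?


|AIC_A - AIC_B| = |484 - 177| = 307.
Model B is preferred (lower AIC).

307


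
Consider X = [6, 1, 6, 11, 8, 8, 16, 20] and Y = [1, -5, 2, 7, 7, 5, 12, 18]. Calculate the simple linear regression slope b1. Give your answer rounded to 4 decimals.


The sample means are xbar = 9.5000 and ybar = 5.8750.
Compute S_xx = 256.0000 and S_xy = 291.5000.
Slope b1 = S_xy / S_xx = 291.5000 / 256.0000 = 1.1387.

1.1387


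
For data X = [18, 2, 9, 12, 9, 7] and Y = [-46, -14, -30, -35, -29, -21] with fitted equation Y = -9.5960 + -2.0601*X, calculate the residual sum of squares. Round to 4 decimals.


Predicted values from Y = -9.5960 + -2.0601*X.
Residuals: [0.6778, -0.2838, -1.8631, -0.6828, -0.8631, 3.0167].
SSres = 14.3227.

14.3227


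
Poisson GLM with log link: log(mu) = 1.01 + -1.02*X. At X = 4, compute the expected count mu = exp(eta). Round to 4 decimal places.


eta = 1.01 + -1.02 * 4 = -3.0700.
mu = exp(-3.0700) = 0.0464.

0.0464


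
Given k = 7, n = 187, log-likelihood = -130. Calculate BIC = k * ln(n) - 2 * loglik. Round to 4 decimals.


k * ln(n) = 7 * ln(187) = 7 * 5.231109 = 36.617763.
-2 * loglik = -2 * (-130) = 260.
BIC = 36.617763 + 260 = 296.617763, which rounds to 296.6178.

296.6178


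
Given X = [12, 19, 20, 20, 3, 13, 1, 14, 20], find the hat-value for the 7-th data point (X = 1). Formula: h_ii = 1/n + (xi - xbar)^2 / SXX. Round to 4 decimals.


n = 9, xbar = 13.5556.
SXX = sum((xi - xbar)^2) = 426.2222.
h = 1/9 + (1 - 13.5556)^2 / 426.2222 = 0.4810.

0.4810


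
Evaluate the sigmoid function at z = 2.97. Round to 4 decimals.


exp(-2.9700) = 0.0513.
1 + exp(-z) = 1.0513.
sigmoid = 1/1.0513 = 0.9512.

0.9512


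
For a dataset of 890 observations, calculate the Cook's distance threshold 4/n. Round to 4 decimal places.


Using the rule of thumb:
Threshold = 4 / 890 = 0.0045.

0.0045


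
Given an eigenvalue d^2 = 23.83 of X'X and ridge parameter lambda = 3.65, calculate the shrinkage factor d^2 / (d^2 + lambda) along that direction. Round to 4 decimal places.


d^2 + lambda = 23.83 + 3.65 = 27.4800.
Shrinkage factor = 23.83/27.4800 = 0.8672.

0.8672


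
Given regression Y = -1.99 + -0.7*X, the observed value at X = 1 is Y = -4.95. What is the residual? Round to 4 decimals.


Fitted value at X = 1 is yhat = -1.99 + -0.7*1 = -2.6900.
Residual = -4.95 - -2.6900 = -2.2600.

-2.2600


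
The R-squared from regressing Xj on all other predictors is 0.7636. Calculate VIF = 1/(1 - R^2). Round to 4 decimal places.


Using VIF = 1/(1 - R^2_j):
1 - 0.7636 = 0.2364.
VIF = 4.2301.

4.2301


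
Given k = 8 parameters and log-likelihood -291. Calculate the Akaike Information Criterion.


AIC = 2*8 - 2*(-291).
= 16 + 582 = 598.

598


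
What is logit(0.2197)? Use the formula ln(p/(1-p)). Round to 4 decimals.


Compute the odds: 0.2197/0.7803 = 0.2816.
Take the natural log: ln(0.2816) = -1.2674.

-1.2674


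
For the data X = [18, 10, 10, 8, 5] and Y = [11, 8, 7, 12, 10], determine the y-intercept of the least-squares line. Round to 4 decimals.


First find the slope: b1 = 0.0474.
Means: xbar = 10.2000, ybar = 9.6000.
b0 = ybar - b1 * xbar = 9.6000 - 0.0474 * 10.2000 = 9.1164.

9.1164


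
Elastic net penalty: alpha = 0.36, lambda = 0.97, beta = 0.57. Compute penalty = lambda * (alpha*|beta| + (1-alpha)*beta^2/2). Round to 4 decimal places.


L1 component = 0.36 * |0.57| = 0.2052.
L2 component = 0.64 * 0.57^2 / 2 = 0.1040.
Penalty = 0.97 * (0.2052 + 0.1040) = 0.97 * 0.3092 = 0.2999.

0.2999


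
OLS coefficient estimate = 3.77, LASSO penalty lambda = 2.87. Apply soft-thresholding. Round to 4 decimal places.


Check: |3.77| = 3.77 vs lambda = 2.87.
Since |beta| > lambda, coefficient = sign(beta)*(|beta| - lambda) = 0.9000.
Soft-thresholded coefficient = 0.9000.

0.9000


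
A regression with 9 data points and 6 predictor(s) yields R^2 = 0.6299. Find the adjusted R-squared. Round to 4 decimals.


Plug in: Adj R^2 = 1 - (1 - 0.6299) * 8/2.
= 1 - 0.3701 * 8/2
= 1 - 2.9608 / 2
= 1 - 1.4804 = -0.4804.

-0.4804


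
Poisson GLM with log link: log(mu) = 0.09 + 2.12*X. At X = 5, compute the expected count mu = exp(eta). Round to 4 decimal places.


Compute eta = 0.09 + 2.12 * 5 = 10.6900.
Apply inverse link: mu = e^10.6900 = 43914.5070.

43914.5070


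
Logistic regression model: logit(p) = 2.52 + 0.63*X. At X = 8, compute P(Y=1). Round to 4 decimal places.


Linear predictor: z = 2.52 + 0.63 * 8 = 7.5600.
P = 1/(1 + exp(-7.5600)) = 1/(1 + 0.0005) = 0.9995.

0.9995


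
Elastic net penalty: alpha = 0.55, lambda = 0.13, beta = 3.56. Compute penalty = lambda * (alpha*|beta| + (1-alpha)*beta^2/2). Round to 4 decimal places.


Compute:
L1 = 0.55 * 3.56 = 1.9580.
L2 = 0.45 * 3.56^2 / 2 = 2.8516.
Penalty = 0.13 * (1.9580 + 2.8516) = 0.6252.

0.6252


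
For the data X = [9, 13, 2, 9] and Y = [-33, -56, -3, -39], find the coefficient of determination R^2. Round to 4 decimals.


After computing the OLS fit (b0=6.8566, b1=-4.8008):
SSres = 18.5100, SStot = 1464.7500.
R^2 = 1 - 18.5100/1464.7500 = 0.9874.

0.9874


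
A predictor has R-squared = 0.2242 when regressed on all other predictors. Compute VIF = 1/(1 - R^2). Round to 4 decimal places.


Denominator: 1 - 0.2242 = 0.7758.
VIF = 1 / 0.7758 = 1.2890.

1.2890


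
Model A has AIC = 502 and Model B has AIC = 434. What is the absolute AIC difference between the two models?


Absolute difference = |502 - 434| = 68.
The model with lower AIC (B) is preferred.

68


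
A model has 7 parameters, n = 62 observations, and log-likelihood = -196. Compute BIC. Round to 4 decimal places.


ln(62) = 4.127134.
k * ln(n) = 7 * 4.127134 = 28.889938.
-2L = 392.
BIC = 28.889938 + 392 = 420.889938, which rounds to 420.8899.

420.8899


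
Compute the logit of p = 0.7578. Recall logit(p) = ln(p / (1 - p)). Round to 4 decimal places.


1 - p = 0.2422.
p/(1-p) = 3.1288.
logit = ln(3.1288) = 1.1407.

1.1407


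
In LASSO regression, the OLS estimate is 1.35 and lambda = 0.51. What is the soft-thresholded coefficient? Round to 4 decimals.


Check: |1.35| = 1.35 vs lambda = 0.51.
Since |beta| > lambda, coefficient = sign(beta)*(|beta| - lambda) = 0.8400.
Soft-thresholded coefficient = 0.8400.

0.8400


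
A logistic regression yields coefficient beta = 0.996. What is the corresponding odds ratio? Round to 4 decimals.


Odds ratio = exp(beta) = exp(0.996).
= 2.7074.

2.7074


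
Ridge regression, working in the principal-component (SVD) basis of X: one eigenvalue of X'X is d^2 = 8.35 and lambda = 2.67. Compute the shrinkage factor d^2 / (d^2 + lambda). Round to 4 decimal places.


d^2 + lambda = 8.35 + 2.67 = 11.0200.
Shrinkage factor = 8.35/11.0200 = 0.7577.

0.7577


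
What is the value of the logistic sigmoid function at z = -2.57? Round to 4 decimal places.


First, exp(2.5700) = 13.0658.
Then sigma(z) = 1/(1 + 13.0658) = 0.0711.

0.0711


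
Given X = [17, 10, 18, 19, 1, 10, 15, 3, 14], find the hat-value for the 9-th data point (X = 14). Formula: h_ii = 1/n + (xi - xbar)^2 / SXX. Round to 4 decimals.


n = 9, xbar = 11.8889.
SXX = sum((xi - xbar)^2) = 332.8889.
h = 1/9 + (14 - 11.8889)^2 / 332.8889 = 0.1245.

0.1245


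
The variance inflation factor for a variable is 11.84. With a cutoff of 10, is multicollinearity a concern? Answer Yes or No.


The threshold is 10.
VIF = 11.84 is >= 10.
Multicollinearity indication: Yes.

Yes


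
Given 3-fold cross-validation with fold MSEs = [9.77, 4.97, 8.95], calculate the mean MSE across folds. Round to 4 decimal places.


Add all fold MSEs: 23.6900.
Divide by k = 3: 23.6900/3 = 7.8967.

7.8967


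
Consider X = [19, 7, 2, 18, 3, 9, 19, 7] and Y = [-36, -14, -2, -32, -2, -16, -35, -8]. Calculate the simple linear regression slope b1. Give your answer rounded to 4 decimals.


Calculate xbar = 10.5000, ybar = -18.1250.
S_xx = 356.0000, S_xy = -710.5000.
Using b1 = S_xy / S_xx = -710.5000 / 356.0000, we get b1 = -1.9958.

-1.9958


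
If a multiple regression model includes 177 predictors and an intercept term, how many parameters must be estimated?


Including the intercept, the model has 177 predictor coefficients + 1 intercept.
Total = 178.

178


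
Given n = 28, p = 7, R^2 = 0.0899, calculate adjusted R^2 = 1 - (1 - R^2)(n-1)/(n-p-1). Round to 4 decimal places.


Adjusted R^2 = 1 - (1 - R^2) * (n-1)/(n-p-1).
(1 - R^2) = 0.9101.
(n-1)/(n-p-1) = 27/20.
(1 - R^2) * (n-1) = 0.9101 * 27 = 24.5727.
Divide by (n-p-1): 24.5727 / 20 = 1.2286.
Adj R^2 = 1 - 1.2286 = -0.2286.

-0.2286


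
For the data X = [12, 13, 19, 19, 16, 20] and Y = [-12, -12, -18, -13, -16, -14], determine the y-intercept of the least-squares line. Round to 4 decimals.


The slope is b1 = -0.3913.
Sample means are xbar = 16.5000 and ybar = -14.1667.
Intercept: b0 = -14.1667 - (-0.3913)(16.5000) = -7.7101.

-7.7101


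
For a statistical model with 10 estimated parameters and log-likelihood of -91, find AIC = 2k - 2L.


AIC = 2*10 - 2*(-91).
= 20 + 182 = 202.

202


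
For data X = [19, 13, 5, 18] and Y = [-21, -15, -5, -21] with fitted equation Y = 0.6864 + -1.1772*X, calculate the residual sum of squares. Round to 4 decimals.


Predicted values from Y = 0.6864 + -1.1772*X.
Residuals: [0.6804, -0.3828, 0.1996, -0.4968].
SSres = 0.8961.

0.8961


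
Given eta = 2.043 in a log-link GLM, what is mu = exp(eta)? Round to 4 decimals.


The inverse log link gives:
mu = exp(2.043) = 7.7137.

7.7137


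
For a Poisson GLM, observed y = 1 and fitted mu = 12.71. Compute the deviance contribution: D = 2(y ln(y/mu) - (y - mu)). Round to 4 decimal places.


Compute y*ln(y/mu) = 1*ln(1/12.71) = 1*-2.542389 = -2.542389.
y - mu = -11.71.
D = 2*(-2.542389 - (-11.71)) = 18.335222, which rounds to 18.3352.

18.3352


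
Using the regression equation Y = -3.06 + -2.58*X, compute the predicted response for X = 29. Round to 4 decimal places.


Substitute X = 29 into the equation:
Y = -3.06 + -2.58 * 29 = -3.06 + -74.8200 = -77.8800.

-77.8800


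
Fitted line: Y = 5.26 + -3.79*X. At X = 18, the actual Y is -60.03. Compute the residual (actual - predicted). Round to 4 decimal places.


Predicted = 5.26 + -3.79 * 18 = -62.9600.
Residual = -60.03 - -62.9600 = 2.9300.

2.9300


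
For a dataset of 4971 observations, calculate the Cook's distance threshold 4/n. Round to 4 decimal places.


The threshold is 4/n.
4/4971 = 0.0008.

0.0008


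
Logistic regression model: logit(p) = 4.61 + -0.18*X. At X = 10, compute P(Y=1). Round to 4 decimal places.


z = 4.61 + -0.18 * 10 = 2.8100.
Sigmoid: P = 1 / (1 + exp(-2.8100)) = 0.9432.

0.9432


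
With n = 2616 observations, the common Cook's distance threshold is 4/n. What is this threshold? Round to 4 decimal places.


Using the rule of thumb:
Threshold = 4 / 2616 = 0.0015.

0.0015


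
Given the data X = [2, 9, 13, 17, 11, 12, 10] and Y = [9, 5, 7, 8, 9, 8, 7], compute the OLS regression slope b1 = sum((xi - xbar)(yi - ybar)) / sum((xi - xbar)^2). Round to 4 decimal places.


Calculate xbar = 10.5714, ybar = 7.5714.
S_xx = 125.7143, S_xy = -5.2857.
Using b1 = S_xy / S_xx = -5.2857 / 125.7143, we get b1 = -0.0420.

-0.0420


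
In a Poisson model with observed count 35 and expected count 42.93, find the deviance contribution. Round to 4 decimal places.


First: ln(35/42.93) = -0.204223.
Then: 35 * -0.204223 = -7.147805.
y - mu = 35 - 42.93 = -7.93.
D = 2(-7.147805 - -7.93) = 1.564390, which rounds to 1.5644.

1.5644


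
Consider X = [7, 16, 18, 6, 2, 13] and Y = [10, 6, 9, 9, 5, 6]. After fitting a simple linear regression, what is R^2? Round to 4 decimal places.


After computing the OLS fit (b0=7.2382, b1=0.0253):
SSres = 21.3733, SStot = 21.5000.
R^2 = 1 - 21.3733/21.5000 = 0.0059.

0.0059


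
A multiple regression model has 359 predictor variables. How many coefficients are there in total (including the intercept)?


Each predictor gets one coefficient, plus one intercept.
Total parameters = 359 + 1 = 360.

360


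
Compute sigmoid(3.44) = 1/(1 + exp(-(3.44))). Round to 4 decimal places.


First, exp(-3.4400) = 0.0321.
Then sigma(z) = 1/(1 + 0.0321) = 0.9689.

0.9689


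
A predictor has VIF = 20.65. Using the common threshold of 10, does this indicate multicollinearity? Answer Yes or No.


Check: VIF = 20.65 vs threshold = 10.
Since 20.65 >= 10, the answer is Yes.

Yes


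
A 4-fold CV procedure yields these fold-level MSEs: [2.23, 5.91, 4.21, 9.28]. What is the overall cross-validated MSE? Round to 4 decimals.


Sum of fold MSEs = 21.6300.
Average = 21.6300 / 4 = 5.4075.

5.4075


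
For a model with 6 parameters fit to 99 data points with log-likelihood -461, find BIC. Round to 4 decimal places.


ln(99) = 4.595120.
k * ln(n) = 6 * 4.595120 = 27.570720.
-2L = 922.
BIC = 27.570720 + 922 = 949.570720, which rounds to 949.5707.

949.5707


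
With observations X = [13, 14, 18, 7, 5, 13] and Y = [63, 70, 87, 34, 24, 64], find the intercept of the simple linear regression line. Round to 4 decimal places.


The slope is b1 = 4.8988.
Sample means are xbar = 11.6667 and ybar = 57.0000.
Intercept: b0 = 57.0000 - (4.8988)(11.6667) = -0.1532.

-0.1532


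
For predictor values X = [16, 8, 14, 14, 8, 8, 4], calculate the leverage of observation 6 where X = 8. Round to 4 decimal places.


Compute xbar = 10.2857 with n = 7 observations.
SXX = 115.4286.
Leverage = 1/7 + (8 - 10.2857)^2/115.4286 = 0.1881.

0.1881


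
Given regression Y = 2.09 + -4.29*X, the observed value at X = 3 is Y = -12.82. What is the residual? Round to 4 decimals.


Fitted value at X = 3 is yhat = 2.09 + -4.29*3 = -10.7800.
Residual = -12.82 - -10.7800 = -2.0400.

-2.0400


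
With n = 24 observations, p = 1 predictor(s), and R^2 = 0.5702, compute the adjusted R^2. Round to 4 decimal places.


Using the formula:
(1 - 0.5702) = 0.4298.
Multiply by 23/22: 0.4298 * 23 = 9.8854, then 9.8854 / 22 = 0.4493.
Adj R^2 = 1 - 0.4493 = 0.5507.

0.5507


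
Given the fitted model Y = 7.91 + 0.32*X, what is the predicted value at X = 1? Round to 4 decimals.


Predicted value:
Y = 7.91 + (0.32)(1) = 7.91 + 0.3200 = 8.2300.

8.2300


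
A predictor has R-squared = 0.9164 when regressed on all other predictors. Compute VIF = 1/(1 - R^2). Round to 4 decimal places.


Using VIF = 1/(1 - R^2_j):
1 - 0.9164 = 0.0836.
VIF = 11.9617.

11.9617


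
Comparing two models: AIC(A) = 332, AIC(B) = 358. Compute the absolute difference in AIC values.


Absolute difference = |332 - 358| = 26.
The model with lower AIC (A) is preferred.

26


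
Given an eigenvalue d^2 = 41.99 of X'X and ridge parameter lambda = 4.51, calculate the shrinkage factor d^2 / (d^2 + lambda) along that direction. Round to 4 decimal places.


d^2 + lambda = 41.99 + 4.51 = 46.5000.
Shrinkage factor = 41.99/46.5000 = 0.9030.

0.9030


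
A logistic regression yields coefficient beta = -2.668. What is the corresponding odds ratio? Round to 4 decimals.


exp(-2.668) = 0.0694.
So the odds ratio is 0.0694.

0.0694


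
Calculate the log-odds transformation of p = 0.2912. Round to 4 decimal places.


1 - p = 0.7088.
p/(1-p) = 0.4108.
logit = ln(0.4108) = -0.8896.

-0.8896


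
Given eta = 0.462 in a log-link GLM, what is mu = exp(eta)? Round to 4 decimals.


Apply the inverse link:
mu = e^0.462 = 1.5872.

1.5872


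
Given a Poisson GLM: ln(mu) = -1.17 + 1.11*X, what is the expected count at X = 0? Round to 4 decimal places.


eta = -1.17 + 1.11 * 0 = -1.1700.
mu = exp(-1.1700) = 0.3104.

0.3104


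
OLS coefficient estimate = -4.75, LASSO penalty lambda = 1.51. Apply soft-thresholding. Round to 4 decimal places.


|beta_OLS| = 4.75.
lambda = 1.51.
Since |beta| > lambda, coefficient = sign(beta)*(|beta| - lambda) = -3.2400.
Result = -3.2400.

-3.2400


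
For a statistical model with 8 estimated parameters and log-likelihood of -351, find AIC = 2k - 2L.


AIC = 2k - 2*loglik = 2(8) - 2(-351).
= 16 + 702 = 718.

718


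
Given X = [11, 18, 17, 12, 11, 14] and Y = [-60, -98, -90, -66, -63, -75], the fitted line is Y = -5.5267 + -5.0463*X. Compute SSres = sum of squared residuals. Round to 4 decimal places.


For each point, residual = actual - predicted.
Residuals: [1.0360, -1.6399, 1.3138, 0.0823, -1.9640, 1.1749].
Sum of squared residuals = 10.7331.

10.7331


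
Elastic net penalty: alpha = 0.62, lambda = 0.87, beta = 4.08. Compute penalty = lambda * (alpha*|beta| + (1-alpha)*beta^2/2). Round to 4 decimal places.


alpha * |beta| = 0.62 * 4.08 = 2.5296.
(1-alpha) * beta^2/2 = 0.38 * 16.6464/2 = 3.1628.
Total = 0.87 * (2.5296 + 3.1628) = 4.9524.

4.9524


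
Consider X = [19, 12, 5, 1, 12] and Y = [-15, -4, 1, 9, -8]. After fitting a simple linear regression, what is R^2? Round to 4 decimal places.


Fit the OLS line: b0 = 9.0965, b1 = -1.2752.
SSres = 12.4517.
SStot = 329.2000.
R^2 = 1 - 12.4517/329.2000 = 0.9622.

0.9622


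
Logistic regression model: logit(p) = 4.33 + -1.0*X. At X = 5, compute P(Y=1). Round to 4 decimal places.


Linear predictor: z = 4.33 + -1.0 * 5 = -0.6700.
P = 1/(1 + exp(0.6700)) = 1/(1 + 1.9542) = 0.3385.

0.3385


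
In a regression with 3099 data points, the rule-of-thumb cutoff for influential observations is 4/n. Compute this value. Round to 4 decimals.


Using the rule of thumb:
Threshold = 4 / 3099 = 0.0013.

0.0013


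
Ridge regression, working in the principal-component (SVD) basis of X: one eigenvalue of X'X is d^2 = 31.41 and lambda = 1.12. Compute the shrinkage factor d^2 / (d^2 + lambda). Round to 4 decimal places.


Compute the denominator: 31.41 + 1.12 = 32.5300.
Shrinkage factor = 31.41 / 32.5300 = 0.9656.

0.9656


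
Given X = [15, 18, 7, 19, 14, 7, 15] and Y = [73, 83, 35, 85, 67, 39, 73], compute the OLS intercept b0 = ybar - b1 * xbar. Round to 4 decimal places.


Compute b1 = 4.1513 from the OLS formula.
With xbar = 13.5714 and ybar = 65.0000, the intercept is:
b0 = 65.0000 - 4.1513 * 13.5714 = 8.6605.

8.6605


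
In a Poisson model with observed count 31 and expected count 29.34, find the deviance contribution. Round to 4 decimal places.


First: ln(31/29.34) = 0.055035.
Then: 31 * 0.055035 = 1.706085.
y - mu = 31 - 29.34 = 1.66.
D = 2(1.706085 - 1.66) = 0.092170, which rounds to 0.0922.

0.0922


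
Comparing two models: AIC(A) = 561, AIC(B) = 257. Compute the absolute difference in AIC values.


Compute |561 - 257| = 304.
Model B has the smaller AIC.

304


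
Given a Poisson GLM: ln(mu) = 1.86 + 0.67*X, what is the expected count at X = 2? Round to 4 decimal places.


Linear predictor: eta = 1.86 + (0.67)(2) = 3.2000.
Expected count: mu = exp(3.2000) = 24.5325.

24.5325


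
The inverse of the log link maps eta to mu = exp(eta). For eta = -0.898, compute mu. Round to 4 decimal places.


mu = exp(eta) = exp(-0.898).
= 0.4074.

0.4074


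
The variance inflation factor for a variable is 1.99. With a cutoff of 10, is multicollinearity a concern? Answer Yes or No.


Check: VIF = 1.99 vs threshold = 10.
Since 1.99 < 10, the answer is No.

No


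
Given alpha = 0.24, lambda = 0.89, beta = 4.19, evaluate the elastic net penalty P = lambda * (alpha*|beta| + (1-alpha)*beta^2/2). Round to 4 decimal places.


Compute:
L1 = 0.24 * 4.19 = 1.0056.
L2 = 0.76 * 4.19^2 / 2 = 6.6713.
Penalty = 0.89 * (1.0056 + 6.6713) = 6.8325.

6.8325


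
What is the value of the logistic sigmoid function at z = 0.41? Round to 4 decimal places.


Compute exp(-0.4100) = 0.6637.
Sigmoid = 1 / (1 + 0.6637) = 1 / 1.6637 = 0.6011.

0.6011


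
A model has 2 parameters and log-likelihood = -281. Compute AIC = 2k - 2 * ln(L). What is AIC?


AIC = 2*2 - 2*(-281).
= 4 + 562 = 566.

566


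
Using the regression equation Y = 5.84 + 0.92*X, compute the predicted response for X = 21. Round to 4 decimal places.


Substitute X = 21 into the equation:
Y = 5.84 + 0.92 * 21 = 5.84 + 19.3200 = 25.1600.

25.1600


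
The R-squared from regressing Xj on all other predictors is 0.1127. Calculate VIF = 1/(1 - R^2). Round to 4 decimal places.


Using VIF = 1/(1 - R^2_j):
1 - 0.1127 = 0.8873.
VIF = 1.1270.

1.1270


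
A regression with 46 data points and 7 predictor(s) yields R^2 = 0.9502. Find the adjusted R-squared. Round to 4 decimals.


Plug in: Adj R^2 = 1 - (1 - 0.9502) * 45/38.
= 1 - 0.0498 * 45/38
= 1 - 2.2410 / 38
= 1 - 0.0590 = 0.9410.

0.9410


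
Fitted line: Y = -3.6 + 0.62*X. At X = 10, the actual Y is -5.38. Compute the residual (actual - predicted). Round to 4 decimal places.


Fitted value at X = 10 is yhat = -3.6 + 0.62*10 = 2.6000.
Residual = -5.38 - 2.6000 = -7.9800.

-7.9800


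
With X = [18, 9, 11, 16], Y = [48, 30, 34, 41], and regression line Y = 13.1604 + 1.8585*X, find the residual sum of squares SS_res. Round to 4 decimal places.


Predicted values from Y = 13.1604 + 1.8585*X.
Residuals: [1.3866, 0.1131, 0.3961, -1.8964].
SSres = 5.6887.

5.6887


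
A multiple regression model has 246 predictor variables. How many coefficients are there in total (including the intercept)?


Each predictor gets one coefficient, plus one intercept.
Total parameters = 246 + 1 = 247.

247


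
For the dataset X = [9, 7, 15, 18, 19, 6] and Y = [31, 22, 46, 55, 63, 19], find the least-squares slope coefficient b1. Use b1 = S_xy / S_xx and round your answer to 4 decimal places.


Calculate xbar = 12.3333, ybar = 39.3333.
S_xx = 163.3333, S_xy = 513.3333.
Using b1 = S_xy / S_xx = 513.3333 / 163.3333, we get b1 = 3.1429.

3.1429


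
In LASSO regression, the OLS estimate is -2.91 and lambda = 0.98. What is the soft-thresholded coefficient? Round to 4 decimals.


|beta_OLS| = 2.91.
lambda = 0.98.
Since |beta| > lambda, coefficient = sign(beta)*(|beta| - lambda) = -1.9300.
Result = -1.9300.

-1.9300


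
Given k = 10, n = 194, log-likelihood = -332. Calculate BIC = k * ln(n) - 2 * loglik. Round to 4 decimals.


ln(194) = 5.267858.
k * ln(n) = 10 * 5.267858 = 52.678580.
-2L = 664.
BIC = 52.678580 + 664 = 716.678580, which rounds to 716.6786.

716.6786


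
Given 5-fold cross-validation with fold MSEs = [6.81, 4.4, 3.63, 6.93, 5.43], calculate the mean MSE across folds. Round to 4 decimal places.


Add all fold MSEs: 27.2000.
Divide by k = 5: 27.2000/5 = 5.4400.

5.4400


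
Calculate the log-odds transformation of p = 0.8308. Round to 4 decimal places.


Compute the odds: 0.8308/0.1692 = 4.9102.
Take the natural log: ln(4.9102) = 1.5913.

1.5913


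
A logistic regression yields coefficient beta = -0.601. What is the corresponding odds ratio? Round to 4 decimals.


exp(-0.601) = 0.5483.
So the odds ratio is 0.5483.

0.5483


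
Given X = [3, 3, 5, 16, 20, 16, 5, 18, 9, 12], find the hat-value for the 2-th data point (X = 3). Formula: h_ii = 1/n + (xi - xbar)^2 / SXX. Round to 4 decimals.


Mean of X: xbar = 10.7000.
SXX = 384.1000.
For X = 3: h = 1/10 + (3 - 10.7000)^2/384.1000 = 0.2544.

0.2544


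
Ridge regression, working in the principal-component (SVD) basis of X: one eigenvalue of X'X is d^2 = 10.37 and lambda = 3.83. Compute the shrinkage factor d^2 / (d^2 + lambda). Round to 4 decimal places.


Denominator = d^2 + lambda = 10.37 + 3.83 = 14.2000.
Shrinkage = 10.37 / 14.2000 = 0.7303.

0.7303


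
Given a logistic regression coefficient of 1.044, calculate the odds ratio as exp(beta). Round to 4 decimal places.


The odds ratio is computed as:
OR = e^(1.044) = 2.8406.

2.8406


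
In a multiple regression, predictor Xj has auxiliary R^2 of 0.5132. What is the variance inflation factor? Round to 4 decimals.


Using VIF = 1/(1 - R^2_j):
1 - 0.5132 = 0.4868.
VIF = 2.0542.

2.0542


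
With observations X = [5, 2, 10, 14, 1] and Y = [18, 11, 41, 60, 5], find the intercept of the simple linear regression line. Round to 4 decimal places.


First find the slope: b1 = 4.1502.
Means: xbar = 6.4000, ybar = 27.0000.
b0 = ybar - b1 * xbar = 27.0000 - 4.1502 * 6.4000 = 0.4389.

0.4389


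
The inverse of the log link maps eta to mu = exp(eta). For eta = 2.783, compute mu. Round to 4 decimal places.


Apply the inverse link:
mu = e^2.783 = 16.1675.

16.1675


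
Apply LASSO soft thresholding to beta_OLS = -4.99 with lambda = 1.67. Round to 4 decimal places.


Absolute value: |-4.99| = 4.99.
Compare to lambda = 1.67.
Since |beta| > lambda, coefficient = sign(beta)*(|beta| - lambda) = -3.3200.

-3.3200


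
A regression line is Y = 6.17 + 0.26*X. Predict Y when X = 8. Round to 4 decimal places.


Predicted value:
Y = 6.17 + (0.26)(8) = 6.17 + 2.0800 = 8.2500.

8.2500


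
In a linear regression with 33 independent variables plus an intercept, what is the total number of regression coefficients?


Total coefficients = number of predictors + 1 (for the intercept).
= 33 + 1 = 34.

34


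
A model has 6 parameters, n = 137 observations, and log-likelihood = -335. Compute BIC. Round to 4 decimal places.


k * ln(n) = 6 * ln(137) = 6 * 4.919981 = 29.519886.
-2 * loglik = -2 * (-335) = 670.
BIC = 29.519886 + 670 = 699.519886, which rounds to 699.5199.

699.5199
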